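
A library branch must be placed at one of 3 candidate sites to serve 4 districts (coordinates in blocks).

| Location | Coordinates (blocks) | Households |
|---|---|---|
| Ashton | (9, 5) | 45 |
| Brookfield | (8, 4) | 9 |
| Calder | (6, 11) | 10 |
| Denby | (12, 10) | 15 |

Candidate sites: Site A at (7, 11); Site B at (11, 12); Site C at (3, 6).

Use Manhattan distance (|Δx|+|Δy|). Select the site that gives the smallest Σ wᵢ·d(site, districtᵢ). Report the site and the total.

Total weighted distance at each candidate:
  Site A (7, 11): total = 532
  Site B (11, 12): total = 609
  Site C (3, 6): total = 653
Minimum is at Site A with total 532 blocks.

Site A, total 532 blocks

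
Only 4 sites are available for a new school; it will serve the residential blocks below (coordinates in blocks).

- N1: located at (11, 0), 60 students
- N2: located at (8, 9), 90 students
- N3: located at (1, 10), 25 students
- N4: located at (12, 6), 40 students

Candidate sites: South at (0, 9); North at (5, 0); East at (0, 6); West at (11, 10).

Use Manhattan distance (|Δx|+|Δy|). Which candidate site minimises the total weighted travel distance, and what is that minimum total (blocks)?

West, total 1410 blocks

Total weighted distance at each candidate:
  South (0, 9): total = 2570
  North (5, 0): total = 2310
  East (0, 6): total = 2615
  West (11, 10): total = 1410
Minimum is at West with total 1410 blocks.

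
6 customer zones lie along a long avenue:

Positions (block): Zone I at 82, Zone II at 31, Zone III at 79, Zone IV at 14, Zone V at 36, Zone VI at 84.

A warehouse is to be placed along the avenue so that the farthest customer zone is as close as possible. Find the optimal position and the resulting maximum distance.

location 49, max distance 35

The 1-center on a line is the midpoint of the two extreme points: leftmost at 14, rightmost at 84.
Optimal location = (14 + 84)/2 = 49; maximum distance = (84 − 14)/2 = 35.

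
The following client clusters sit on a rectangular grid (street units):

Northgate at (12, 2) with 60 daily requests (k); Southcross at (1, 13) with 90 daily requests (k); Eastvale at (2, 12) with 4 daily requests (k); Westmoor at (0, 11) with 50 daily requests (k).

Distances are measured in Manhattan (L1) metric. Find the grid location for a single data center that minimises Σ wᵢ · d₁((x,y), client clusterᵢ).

(1, 11)

Manhattan distance separates: Σwᵢ(|x−xᵢ|+|y−yᵢ|) = Σwᵢ|x−xᵢ| + Σwᵢ|y−yᵢ|, so x and y are optimised independently as 1-D weighted medians.
Total weight W = 204; half = 102.
x-coordinate, sorted with cumulative weight:
  x=0 (Westmoor, w=50) cum 50
  x=1 (Southcross, w=90) cum 140  ← median
  x=2 (Eastvale, w=4) cum 144
  x=12 (Northgate, w=60) cum 204
⇒ x* = 1
y-coordinate, sorted with cumulative weight:
  y=2 (Northgate, w=60) cum 60
  y=11 (Westmoor, w=50) cum 110  ← median
  y=12 (Eastvale, w=4) cum 114
  y=13 (Southcross, w=90) cum 204
⇒ y* = 11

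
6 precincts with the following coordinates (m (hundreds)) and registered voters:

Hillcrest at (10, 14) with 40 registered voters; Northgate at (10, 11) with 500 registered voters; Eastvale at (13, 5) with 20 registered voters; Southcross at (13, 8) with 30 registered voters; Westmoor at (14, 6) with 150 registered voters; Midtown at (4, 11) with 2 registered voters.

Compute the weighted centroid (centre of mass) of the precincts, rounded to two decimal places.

(10.99, 9.87)

The minimiser of Σwᵢ‖p−pᵢ‖² is the weighted centroid p* = (Σwᵢpᵢ)/(Σwᵢ).
Σwᵢ = 742.
Σwᵢxᵢ = 40·10 + 500·10 + 20·13 + 30·13 + 150·14 + 2·4 = 8158.
Σwᵢyᵢ = 40·14 + 500·11 + 20·5 + 30·8 + 150·6 + 2·11 = 7322.
x* = 8158/742 = 10.99, y* = 7322/742 = 9.87.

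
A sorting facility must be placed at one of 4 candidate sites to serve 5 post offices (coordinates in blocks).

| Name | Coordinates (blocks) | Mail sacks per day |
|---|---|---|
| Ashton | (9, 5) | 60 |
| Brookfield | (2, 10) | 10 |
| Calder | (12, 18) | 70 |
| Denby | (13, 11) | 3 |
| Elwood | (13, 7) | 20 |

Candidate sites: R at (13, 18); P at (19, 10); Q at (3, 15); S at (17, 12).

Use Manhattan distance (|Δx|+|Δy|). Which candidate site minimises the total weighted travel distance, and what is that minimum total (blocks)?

Total weighted distance at each candidate:
  R (13, 18): total = 1521
  P (19, 10): total = 2321
  Q (3, 15): total = 2262
  S (17, 12): total = 2035
Minimum is at R with total 1521 blocks.

R, total 1521 blocks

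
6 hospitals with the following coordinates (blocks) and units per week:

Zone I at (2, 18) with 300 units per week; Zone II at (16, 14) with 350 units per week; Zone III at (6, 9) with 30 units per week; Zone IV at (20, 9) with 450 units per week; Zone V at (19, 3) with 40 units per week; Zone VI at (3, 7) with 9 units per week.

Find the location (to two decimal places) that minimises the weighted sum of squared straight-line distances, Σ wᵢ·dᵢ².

(13.71, 12.56)

The minimiser of Σwᵢ‖p−pᵢ‖² is the weighted centroid p* = (Σwᵢpᵢ)/(Σwᵢ).
Σwᵢ = 1179.
Σwᵢxᵢ = 300·2 + 350·16 + 30·6 + 450·20 + 40·19 + 9·3 = 16167.
Σwᵢyᵢ = 300·18 + 350·14 + 30·9 + 450·9 + 40·3 + 9·7 = 14803.
x* = 16167/1179 = 13.71, y* = 14803/1179 = 12.56.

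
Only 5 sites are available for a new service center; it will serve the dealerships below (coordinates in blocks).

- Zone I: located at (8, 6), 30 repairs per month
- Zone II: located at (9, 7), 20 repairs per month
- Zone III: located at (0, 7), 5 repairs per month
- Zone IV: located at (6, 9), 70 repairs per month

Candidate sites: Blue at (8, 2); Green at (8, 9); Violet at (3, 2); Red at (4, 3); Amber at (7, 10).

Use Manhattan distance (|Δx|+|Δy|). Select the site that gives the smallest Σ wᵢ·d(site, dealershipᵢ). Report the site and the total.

Total weighted distance at each candidate:
  Blue (8, 2): total = 935
  Green (8, 9): total = 340
  Violet (3, 2): total = 1230
  Red (4, 3): total = 990
  Amber (7, 10): total = 440
Minimum is at Green with total 340 blocks.

Green, total 340 blocks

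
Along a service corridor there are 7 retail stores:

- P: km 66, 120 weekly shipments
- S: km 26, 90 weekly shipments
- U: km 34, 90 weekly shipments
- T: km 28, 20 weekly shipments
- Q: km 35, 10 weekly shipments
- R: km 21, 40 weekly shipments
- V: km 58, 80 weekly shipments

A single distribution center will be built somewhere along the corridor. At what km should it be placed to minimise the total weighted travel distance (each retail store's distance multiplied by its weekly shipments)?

x = 34

For a sum of weighted absolute distances on a line, the optimum is the weighted median (not the mean). Total weight W = 450; half-weight = 225.
Sort by position and accumulate weight:
  km 21 (R, w=40) → cum 40
  km 26 (S, w=90) → cum 130
  km 28 (T, w=20) → cum 150
  km 34 (U, w=90) → cum 240  ≥ 225 → median here
  km 35 (Q, w=10) → cum 250
  km 58 (V, w=80) → cum 330
  km 66 (P, w=120) → cum 450
Optimal location: km 34.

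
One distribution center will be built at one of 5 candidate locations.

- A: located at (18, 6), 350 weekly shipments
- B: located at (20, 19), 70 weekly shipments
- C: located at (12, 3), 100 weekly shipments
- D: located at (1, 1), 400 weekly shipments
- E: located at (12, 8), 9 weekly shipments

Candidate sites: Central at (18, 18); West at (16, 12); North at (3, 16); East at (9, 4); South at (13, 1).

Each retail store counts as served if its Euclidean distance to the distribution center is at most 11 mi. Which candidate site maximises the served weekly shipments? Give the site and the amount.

Coverage radius r = 11 mi; a point is covered iff (Δx)²+(Δy)² ≤ 11² = 121.
  Central (18, 18): covers {B} → 70
  West (16, 12): covers {A, B, C, E} → 529
  North (3, 16): covers {none} → 0
  East (9, 4): covers {A, C, D, E} → 859
  South (13, 1): covers {A, C, E} → 459
Maximum coverage at East: 859 weekly shipments.

East, covering 859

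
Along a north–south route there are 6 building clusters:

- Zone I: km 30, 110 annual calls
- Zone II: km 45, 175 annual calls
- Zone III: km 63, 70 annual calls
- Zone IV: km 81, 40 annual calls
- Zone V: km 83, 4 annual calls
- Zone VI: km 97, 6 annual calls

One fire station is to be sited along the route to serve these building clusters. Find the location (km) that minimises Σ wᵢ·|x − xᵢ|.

For a sum of weighted absolute distances on a line, the optimum is the weighted median (not the mean). Total weight W = 405; half-weight = 202.5.
Sort by position and accumulate weight:
  km 30 (Zone I, w=110) → cum 110
  km 45 (Zone II, w=175) → cum 285  ≥ 202.5 → median here
  km 63 (Zone III, w=70) → cum 355
  km 81 (Zone IV, w=40) → cum 395
  km 83 (Zone V, w=4) → cum 399
  km 97 (Zone VI, w=6) → cum 405
Optimal location: km 45.

x = 45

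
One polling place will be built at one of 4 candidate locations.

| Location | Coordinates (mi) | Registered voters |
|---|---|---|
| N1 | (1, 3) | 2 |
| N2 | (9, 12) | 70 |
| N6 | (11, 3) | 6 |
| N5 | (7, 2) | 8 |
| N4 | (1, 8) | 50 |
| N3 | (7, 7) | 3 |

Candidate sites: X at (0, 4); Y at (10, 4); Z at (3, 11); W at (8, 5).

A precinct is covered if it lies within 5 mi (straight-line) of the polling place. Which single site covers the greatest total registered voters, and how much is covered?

Coverage radius r = 5 mi; a point is covered iff (Δx)²+(Δy)² ≤ 5² = 25.
  X (0, 4): covers {N1, N4} → 52
  Y (10, 4): covers {N6, N5, N3} → 17
  Z (3, 11): covers {N4} → 50
  W (8, 5): covers {N6, N5, N3} → 17
Maximum coverage at X: 52 registered voters.

X, covering 52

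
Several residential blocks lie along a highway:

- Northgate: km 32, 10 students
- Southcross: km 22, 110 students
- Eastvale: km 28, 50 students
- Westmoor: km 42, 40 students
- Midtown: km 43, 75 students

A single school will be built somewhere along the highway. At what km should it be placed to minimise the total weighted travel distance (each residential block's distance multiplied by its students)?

For a sum of weighted absolute distances on a line, the optimum is the weighted median (not the mean). Total weight W = 285; half-weight = 142.5.
Sort by position and accumulate weight:
  km 22 (Southcross, w=110) → cum 110
  km 28 (Eastvale, w=50) → cum 160  ≥ 142.5 → median here
  km 32 (Northgate, w=10) → cum 170
  km 42 (Westmoor, w=40) → cum 210
  km 43 (Midtown, w=75) → cum 285
Optimal location: km 28.

x = 28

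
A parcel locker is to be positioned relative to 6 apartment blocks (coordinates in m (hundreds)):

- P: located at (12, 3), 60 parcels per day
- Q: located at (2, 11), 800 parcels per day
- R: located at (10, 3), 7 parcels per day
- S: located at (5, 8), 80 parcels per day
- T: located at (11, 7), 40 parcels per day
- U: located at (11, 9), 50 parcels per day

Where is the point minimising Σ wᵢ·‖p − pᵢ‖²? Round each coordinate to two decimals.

(3.65, 10.00)

The minimiser of Σwᵢ‖p−pᵢ‖² is the weighted centroid p* = (Σwᵢpᵢ)/(Σwᵢ).
Σwᵢ = 1037.
Σwᵢxᵢ = 60·12 + 800·2 + 7·10 + 80·5 + 40·11 + 50·11 = 3780.
Σwᵢyᵢ = 60·3 + 800·11 + 7·3 + 80·8 + 40·7 + 50·9 = 10371.
x* = 3780/1037 = 3.65, y* = 10371/1037 = 10.00.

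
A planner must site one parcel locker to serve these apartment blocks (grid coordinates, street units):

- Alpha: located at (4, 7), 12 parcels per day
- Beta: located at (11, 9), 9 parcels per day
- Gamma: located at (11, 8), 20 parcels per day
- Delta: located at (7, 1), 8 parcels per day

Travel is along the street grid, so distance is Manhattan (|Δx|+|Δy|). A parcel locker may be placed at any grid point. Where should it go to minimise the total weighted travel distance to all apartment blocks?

(11, 8)

Manhattan distance separates: Σwᵢ(|x−xᵢ|+|y−yᵢ|) = Σwᵢ|x−xᵢ| + Σwᵢ|y−yᵢ|, so x and y are optimised independently as 1-D weighted medians.
Total weight W = 49; half = 24.5.
x-coordinate, sorted with cumulative weight:
  x=4 (Alpha, w=12) cum 12
  x=7 (Delta, w=8) cum 20
  x=11 (Beta, w=9) cum 29  ← median
  x=11 (Gamma, w=20) cum 49
⇒ x* = 11
y-coordinate, sorted with cumulative weight:
  y=1 (Delta, w=8) cum 8
  y=7 (Alpha, w=12) cum 20
  y=8 (Gamma, w=20) cum 40  ← median
  y=9 (Beta, w=9) cum 49
⇒ y* = 8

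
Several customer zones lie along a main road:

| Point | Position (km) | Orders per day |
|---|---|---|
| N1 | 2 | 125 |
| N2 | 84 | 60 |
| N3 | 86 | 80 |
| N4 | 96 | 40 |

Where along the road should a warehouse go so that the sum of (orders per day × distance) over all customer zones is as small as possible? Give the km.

x = 84

For a sum of weighted absolute distances on a line, the optimum is the weighted median (not the mean). Total weight W = 305; half-weight = 152.5.
Sort by position and accumulate weight:
  km 2 (N1, w=125) → cum 125
  km 84 (N2, w=60) → cum 185  ≥ 152.5 → median here
  km 86 (N3, w=80) → cum 265
  km 96 (N4, w=40) → cum 305
Optimal location: km 84.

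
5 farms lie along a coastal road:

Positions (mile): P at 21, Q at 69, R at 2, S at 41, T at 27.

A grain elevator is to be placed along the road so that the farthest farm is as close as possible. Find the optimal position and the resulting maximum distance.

The 1-center on a line is the midpoint of the two extreme points: leftmost at 2, rightmost at 69.
Optimal location = (2 + 69)/2 = 35.5; maximum distance = (69 − 2)/2 = 33.5.

location 35.5, max distance 33.5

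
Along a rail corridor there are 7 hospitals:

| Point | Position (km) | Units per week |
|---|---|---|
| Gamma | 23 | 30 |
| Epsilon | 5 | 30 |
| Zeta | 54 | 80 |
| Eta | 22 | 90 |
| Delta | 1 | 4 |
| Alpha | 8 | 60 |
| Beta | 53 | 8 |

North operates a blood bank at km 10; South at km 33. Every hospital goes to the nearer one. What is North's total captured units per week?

The indifferent point is the midpoint (10+33)/2 = 21.5; hospitals left of it (closer to North at 10) go to North, those right go to South.
  Delta at 1 (w=4) → North
  Epsilon at 5 (w=30) → North
  Alpha at 8 (w=60) → North
  Eta at 22 (w=90) → South
  Gamma at 23 (w=30) → South
  Beta at 53 (w=8) → South
  Zeta at 54 (w=80) → South
North captures 94; South captures 208.

94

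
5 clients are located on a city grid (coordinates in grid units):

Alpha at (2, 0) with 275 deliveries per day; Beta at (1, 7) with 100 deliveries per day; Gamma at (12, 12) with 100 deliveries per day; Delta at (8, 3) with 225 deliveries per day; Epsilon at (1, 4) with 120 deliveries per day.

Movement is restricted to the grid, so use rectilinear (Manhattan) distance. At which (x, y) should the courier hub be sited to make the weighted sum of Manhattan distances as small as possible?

Manhattan distance separates: Σwᵢ(|x−xᵢ|+|y−yᵢ|) = Σwᵢ|x−xᵢ| + Σwᵢ|y−yᵢ|, so x and y are optimised independently as 1-D weighted medians.
Total weight W = 820; half = 410.
x-coordinate, sorted with cumulative weight:
  x=1 (Beta, w=100) cum 100
  x=1 (Epsilon, w=120) cum 220
  x=2 (Alpha, w=275) cum 495  ← median
  x=8 (Delta, w=225) cum 720
  x=12 (Gamma, w=100) cum 820
⇒ x* = 2
y-coordinate, sorted with cumulative weight:
  y=0 (Alpha, w=275) cum 275
  y=3 (Delta, w=225) cum 500  ← median
  y=4 (Epsilon, w=120) cum 620
  y=7 (Beta, w=100) cum 720
  y=12 (Gamma, w=100) cum 820
⇒ y* = 3

(2, 3)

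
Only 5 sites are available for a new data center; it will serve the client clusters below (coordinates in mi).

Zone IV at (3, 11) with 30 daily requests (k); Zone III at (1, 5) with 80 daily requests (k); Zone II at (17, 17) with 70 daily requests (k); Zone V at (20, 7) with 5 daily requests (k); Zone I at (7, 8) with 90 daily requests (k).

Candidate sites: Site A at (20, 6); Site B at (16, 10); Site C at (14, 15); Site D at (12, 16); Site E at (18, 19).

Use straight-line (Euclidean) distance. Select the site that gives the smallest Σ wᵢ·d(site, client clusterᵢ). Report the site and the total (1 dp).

Total weighted distance at each candidate:
  Site A (20, 6): total = 4040.6
  Site B (16, 10): total = 3005.8
  Site C (14, 15): total = 2856.6
  Site D (12, 16): total = 2819.6
  Site E (18, 19): total = 3889.2
Minimum is at Site D with total 2819.6 mi.

Site D, total 2819.6 mi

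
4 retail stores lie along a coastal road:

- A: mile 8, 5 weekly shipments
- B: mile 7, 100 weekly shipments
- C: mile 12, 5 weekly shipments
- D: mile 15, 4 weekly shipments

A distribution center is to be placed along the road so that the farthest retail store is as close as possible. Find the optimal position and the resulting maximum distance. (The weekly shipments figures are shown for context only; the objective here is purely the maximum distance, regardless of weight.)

location 11, max distance 4

The 1-center on a line is the midpoint of the two extreme points: leftmost at 7, rightmost at 15.
Optimal location = (7 + 15)/2 = 11; maximum distance = (15 − 7)/2 = 4.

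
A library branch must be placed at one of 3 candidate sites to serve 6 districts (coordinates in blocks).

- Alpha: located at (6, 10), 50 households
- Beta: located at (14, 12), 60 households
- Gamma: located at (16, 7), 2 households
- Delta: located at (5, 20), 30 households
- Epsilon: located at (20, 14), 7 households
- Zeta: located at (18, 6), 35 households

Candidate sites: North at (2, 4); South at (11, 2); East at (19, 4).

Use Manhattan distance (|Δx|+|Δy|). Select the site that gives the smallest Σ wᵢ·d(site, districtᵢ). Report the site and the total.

Total weighted distance at each candidate:
  North (2, 4): total = 3130
  South (11, 2): total = 2702
  East (19, 4): total = 2824
Minimum is at South with total 2702 blocks.

South, total 2702 blocks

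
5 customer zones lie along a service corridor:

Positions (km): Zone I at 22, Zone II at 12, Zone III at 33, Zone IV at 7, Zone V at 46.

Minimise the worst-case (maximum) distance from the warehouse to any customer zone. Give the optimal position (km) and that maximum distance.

The 1-center on a line is the midpoint of the two extreme points: leftmost at 7, rightmost at 46.
Optimal location = (7 + 46)/2 = 26.5; maximum distance = (46 − 7)/2 = 19.5.

location 26.5, max distance 19.5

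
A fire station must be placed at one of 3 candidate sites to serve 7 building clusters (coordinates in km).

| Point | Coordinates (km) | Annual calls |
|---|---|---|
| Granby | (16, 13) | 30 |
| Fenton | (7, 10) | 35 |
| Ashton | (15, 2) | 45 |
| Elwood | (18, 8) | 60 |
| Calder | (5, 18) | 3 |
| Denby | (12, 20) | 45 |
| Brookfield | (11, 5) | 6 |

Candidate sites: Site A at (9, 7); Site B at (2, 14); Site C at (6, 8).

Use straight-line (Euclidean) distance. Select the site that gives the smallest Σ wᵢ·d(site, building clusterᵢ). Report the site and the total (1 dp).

Total weighted distance at each candidate:
  Site A (9, 7): total = 1950.0
  Site B (2, 14): total = 3082.7
  Site C (6, 8): total = 2289.3
Minimum is at Site A with total 1950.0 km.

Site A, total 1950.0 km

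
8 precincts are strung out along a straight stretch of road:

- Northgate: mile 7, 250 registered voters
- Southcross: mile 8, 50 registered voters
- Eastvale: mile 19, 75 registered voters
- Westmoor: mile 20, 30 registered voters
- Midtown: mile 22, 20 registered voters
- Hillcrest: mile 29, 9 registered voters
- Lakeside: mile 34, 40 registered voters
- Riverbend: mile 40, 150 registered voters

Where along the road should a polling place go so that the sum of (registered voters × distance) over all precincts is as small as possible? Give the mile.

x = 19

For a sum of weighted absolute distances on a line, the optimum is the weighted median (not the mean). Total weight W = 624; half-weight = 312.
Sort by position and accumulate weight:
  mile 7 (Northgate, w=250) → cum 250
  mile 8 (Southcross, w=50) → cum 300
  mile 19 (Eastvale, w=75) → cum 375  ≥ 312 → median here
  mile 20 (Westmoor, w=30) → cum 405
  mile 22 (Midtown, w=20) → cum 425
  mile 29 (Hillcrest, w=9) → cum 434
  mile 34 (Lakeside, w=40) → cum 474
  mile 40 (Riverbend, w=150) → cum 624
Optimal location: mile 19.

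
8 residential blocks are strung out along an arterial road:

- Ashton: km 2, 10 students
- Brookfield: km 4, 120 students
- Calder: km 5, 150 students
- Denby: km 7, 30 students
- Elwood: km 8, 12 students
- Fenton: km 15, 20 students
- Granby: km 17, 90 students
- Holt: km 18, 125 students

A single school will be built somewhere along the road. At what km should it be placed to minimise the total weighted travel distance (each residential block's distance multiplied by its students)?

x = 5

For a sum of weighted absolute distances on a line, the optimum is the weighted median (not the mean). Total weight W = 557; half-weight = 278.5.
Sort by position and accumulate weight:
  km 2 (Ashton, w=10) → cum 10
  km 4 (Brookfield, w=120) → cum 130
  km 5 (Calder, w=150) → cum 280  ≥ 278.5 → median here
  km 7 (Denby, w=30) → cum 310
  km 8 (Elwood, w=12) → cum 322
  km 15 (Fenton, w=20) → cum 342
  km 17 (Granby, w=90) → cum 432
  km 18 (Holt, w=125) → cum 557
Optimal location: km 5.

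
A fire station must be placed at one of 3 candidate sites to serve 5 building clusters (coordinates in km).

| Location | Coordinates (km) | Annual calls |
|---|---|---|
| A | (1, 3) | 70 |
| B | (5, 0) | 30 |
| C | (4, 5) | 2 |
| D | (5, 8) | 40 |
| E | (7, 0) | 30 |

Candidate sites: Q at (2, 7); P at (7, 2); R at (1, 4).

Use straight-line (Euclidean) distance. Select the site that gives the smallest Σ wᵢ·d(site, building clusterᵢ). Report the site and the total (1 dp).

R, total 688.6 km

Total weighted distance at each candidate:
  Q (2, 7): total = 907.3
  P (7, 2): total = 832.1
  R (1, 4): total = 688.6
Minimum is at R with total 688.6 km.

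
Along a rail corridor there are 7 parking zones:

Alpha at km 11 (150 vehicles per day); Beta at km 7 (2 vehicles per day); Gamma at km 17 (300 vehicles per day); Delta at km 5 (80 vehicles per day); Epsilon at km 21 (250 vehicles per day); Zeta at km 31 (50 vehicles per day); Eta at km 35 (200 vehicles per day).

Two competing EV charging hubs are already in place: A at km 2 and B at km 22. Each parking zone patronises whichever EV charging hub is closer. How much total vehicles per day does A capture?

The indifferent point is the midpoint (2+22)/2 = 12; parking zones left of it (closer to A at 2) go to A, those right go to B.
  Delta at 5 (w=80) → A
  Beta at 7 (w=2) → A
  Alpha at 11 (w=150) → A
  Gamma at 17 (w=300) → B
  Epsilon at 21 (w=250) → B
  Zeta at 31 (w=50) → B
  Eta at 35 (w=200) → B
A captures 232; B captures 800.

232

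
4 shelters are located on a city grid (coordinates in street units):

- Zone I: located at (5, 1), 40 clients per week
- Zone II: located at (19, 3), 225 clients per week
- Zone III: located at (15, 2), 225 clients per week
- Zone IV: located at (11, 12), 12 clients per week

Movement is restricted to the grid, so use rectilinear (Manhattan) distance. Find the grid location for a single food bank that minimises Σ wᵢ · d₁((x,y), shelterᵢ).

(15, 2)

Manhattan distance separates: Σwᵢ(|x−xᵢ|+|y−yᵢ|) = Σwᵢ|x−xᵢ| + Σwᵢ|y−yᵢ|, so x and y are optimised independently as 1-D weighted medians.
Total weight W = 502; half = 251.
x-coordinate, sorted with cumulative weight:
  x=5 (Zone I, w=40) cum 40
  x=11 (Zone IV, w=12) cum 52
  x=15 (Zone III, w=225) cum 277  ← median
  x=19 (Zone II, w=225) cum 502
⇒ x* = 15
y-coordinate, sorted with cumulative weight:
  y=1 (Zone I, w=40) cum 40
  y=2 (Zone III, w=225) cum 265  ← median
  y=3 (Zone II, w=225) cum 490
  y=12 (Zone IV, w=12) cum 502
⇒ y* = 2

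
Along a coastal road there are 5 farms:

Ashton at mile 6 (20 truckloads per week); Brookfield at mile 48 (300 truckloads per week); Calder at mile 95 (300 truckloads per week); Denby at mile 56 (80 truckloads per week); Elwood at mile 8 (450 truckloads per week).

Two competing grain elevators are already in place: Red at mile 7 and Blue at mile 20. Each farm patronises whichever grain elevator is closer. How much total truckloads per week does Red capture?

The indifferent point is the midpoint (7+20)/2 = 13.5; farms left of it (closer to Red at 7) go to Red, those right go to Blue.
  Ashton at 6 (w=20) → Red
  Elwood at 8 (w=450) → Red
  Brookfield at 48 (w=300) → Blue
  Denby at 56 (w=80) → Blue
  Calder at 95 (w=300) → Blue
Red captures 470; Blue captures 680.

470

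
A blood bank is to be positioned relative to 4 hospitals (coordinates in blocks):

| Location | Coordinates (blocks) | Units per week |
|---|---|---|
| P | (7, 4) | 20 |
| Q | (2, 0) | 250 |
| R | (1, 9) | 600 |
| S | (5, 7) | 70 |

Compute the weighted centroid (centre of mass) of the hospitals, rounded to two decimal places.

The minimiser of Σwᵢ‖p−pᵢ‖² is the weighted centroid p* = (Σwᵢpᵢ)/(Σwᵢ).
Σwᵢ = 940.
Σwᵢxᵢ = 20·7 + 250·2 + 600·1 + 70·5 = 1590.
Σwᵢyᵢ = 20·4 + 250·0 + 600·9 + 70·7 = 5970.
x* = 1590/940 = 1.69, y* = 5970/940 = 6.35.

(1.69, 6.35)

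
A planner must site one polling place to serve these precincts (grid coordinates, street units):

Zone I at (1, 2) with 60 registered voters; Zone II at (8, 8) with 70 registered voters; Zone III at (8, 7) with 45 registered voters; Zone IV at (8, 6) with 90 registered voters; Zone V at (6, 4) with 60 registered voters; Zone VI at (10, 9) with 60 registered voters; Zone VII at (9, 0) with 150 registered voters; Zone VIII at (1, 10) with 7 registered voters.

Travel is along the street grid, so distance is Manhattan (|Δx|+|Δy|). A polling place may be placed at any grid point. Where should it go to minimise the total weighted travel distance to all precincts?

(8, 6)

Manhattan distance separates: Σwᵢ(|x−xᵢ|+|y−yᵢ|) = Σwᵢ|x−xᵢ| + Σwᵢ|y−yᵢ|, so x and y are optimised independently as 1-D weighted medians.
Total weight W = 542; half = 271.
x-coordinate, sorted with cumulative weight:
  x=1 (Zone I, w=60) cum 60
  x=1 (Zone VIII, w=7) cum 67
  x=6 (Zone V, w=60) cum 127
  x=8 (Zone II, w=70) cum 197
  x=8 (Zone III, w=45) cum 242
  x=8 (Zone IV, w=90) cum 332  ← median
  x=9 (Zone VII, w=150) cum 482
  x=10 (Zone VI, w=60) cum 542
⇒ x* = 8
y-coordinate, sorted with cumulative weight:
  y=0 (Zone VII, w=150) cum 150
  y=2 (Zone I, w=60) cum 210
  y=4 (Zone V, w=60) cum 270
  y=6 (Zone IV, w=90) cum 360  ← median
  y=7 (Zone III, w=45) cum 405
  y=8 (Zone II, w=70) cum 475
  y=9 (Zone VI, w=60) cum 535
  y=10 (Zone VIII, w=7) cum 542
⇒ y* = 6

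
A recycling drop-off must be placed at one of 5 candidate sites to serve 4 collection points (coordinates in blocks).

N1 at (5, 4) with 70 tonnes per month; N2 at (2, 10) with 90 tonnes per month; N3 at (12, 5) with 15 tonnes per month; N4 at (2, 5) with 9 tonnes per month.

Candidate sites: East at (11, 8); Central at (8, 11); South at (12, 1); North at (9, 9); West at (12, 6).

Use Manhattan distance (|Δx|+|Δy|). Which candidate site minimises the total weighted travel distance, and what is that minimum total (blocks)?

North, total 1554 blocks

Total weighted distance at each candidate:
  East (11, 8): total = 1858
  Central (8, 11): total = 1588
  South (12, 1): total = 2596
  North (9, 9): total = 1554
  West (12, 6): total = 2004
Minimum is at North with total 1554 blocks.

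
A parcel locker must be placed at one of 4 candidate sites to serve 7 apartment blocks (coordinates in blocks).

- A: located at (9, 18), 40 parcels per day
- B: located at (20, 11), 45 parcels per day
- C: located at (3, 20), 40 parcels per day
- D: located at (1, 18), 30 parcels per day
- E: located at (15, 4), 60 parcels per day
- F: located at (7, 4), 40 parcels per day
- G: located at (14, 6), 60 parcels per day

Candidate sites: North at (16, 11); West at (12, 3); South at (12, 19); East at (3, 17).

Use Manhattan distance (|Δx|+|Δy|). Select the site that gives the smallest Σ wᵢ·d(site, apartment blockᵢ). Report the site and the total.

North, total 3820 blocks

Total weighted distance at each candidate:
  North (16, 11): total = 3820
  West (12, 3): total = 4040
  South (12, 19): total = 4420
  East (3, 17): total = 5025
Minimum is at North with total 3820 blocks.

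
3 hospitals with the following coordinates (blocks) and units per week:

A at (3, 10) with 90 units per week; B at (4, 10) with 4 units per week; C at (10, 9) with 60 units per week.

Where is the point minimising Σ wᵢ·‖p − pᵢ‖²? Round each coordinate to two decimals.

(5.75, 9.61)

The minimiser of Σwᵢ‖p−pᵢ‖² is the weighted centroid p* = (Σwᵢpᵢ)/(Σwᵢ).
Σwᵢ = 154.
Σwᵢxᵢ = 90·3 + 4·4 + 60·10 = 886.
Σwᵢyᵢ = 90·10 + 4·10 + 60·9 = 1480.
x* = 886/154 = 5.75, y* = 1480/154 = 9.61.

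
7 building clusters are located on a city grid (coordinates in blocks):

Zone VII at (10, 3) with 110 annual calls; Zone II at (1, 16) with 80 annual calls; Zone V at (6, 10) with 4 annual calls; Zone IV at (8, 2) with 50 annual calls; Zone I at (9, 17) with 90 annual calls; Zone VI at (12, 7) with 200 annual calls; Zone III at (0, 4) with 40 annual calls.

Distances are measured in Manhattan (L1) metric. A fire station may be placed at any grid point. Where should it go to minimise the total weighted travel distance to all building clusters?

Manhattan distance separates: Σwᵢ(|x−xᵢ|+|y−yᵢ|) = Σwᵢ|x−xᵢ| + Σwᵢ|y−yᵢ|, so x and y are optimised independently as 1-D weighted medians.
Total weight W = 574; half = 287.
x-coordinate, sorted with cumulative weight:
  x=0 (Zone III, w=40) cum 40
  x=1 (Zone II, w=80) cum 120
  x=6 (Zone V, w=4) cum 124
  x=8 (Zone IV, w=50) cum 174
  x=9 (Zone I, w=90) cum 264
  x=10 (Zone VII, w=110) cum 374  ← median
  x=12 (Zone VI, w=200) cum 574
⇒ x* = 10
y-coordinate, sorted with cumulative weight:
  y=2 (Zone IV, w=50) cum 50
  y=3 (Zone VII, w=110) cum 160
  y=4 (Zone III, w=40) cum 200
  y=7 (Zone VI, w=200) cum 400  ← median
  y=10 (Zone V, w=4) cum 404
  y=16 (Zone II, w=80) cum 484
  y=17 (Zone I, w=90) cum 574
⇒ y* = 7

(10, 7)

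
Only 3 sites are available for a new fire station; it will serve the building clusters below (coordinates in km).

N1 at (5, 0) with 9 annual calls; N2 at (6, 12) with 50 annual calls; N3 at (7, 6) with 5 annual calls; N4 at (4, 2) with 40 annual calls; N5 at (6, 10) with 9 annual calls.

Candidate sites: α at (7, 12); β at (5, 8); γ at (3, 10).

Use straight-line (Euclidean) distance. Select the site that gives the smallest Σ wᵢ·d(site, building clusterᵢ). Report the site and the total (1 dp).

Total weighted distance at each candidate:
  α (7, 12): total = 627.2
  β (5, 8): total = 555.7
  γ (3, 10): total = 649.8
Minimum is at β with total 555.7 km.

β, total 555.7 km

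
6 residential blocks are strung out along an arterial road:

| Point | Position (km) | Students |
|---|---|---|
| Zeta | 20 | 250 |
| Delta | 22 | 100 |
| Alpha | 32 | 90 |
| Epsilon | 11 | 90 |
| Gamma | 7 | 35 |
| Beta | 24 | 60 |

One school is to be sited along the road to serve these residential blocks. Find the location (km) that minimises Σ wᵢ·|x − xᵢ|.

For a sum of weighted absolute distances on a line, the optimum is the weighted median (not the mean). Total weight W = 625; half-weight = 312.5.
Sort by position and accumulate weight:
  km 7 (Gamma, w=35) → cum 35
  km 11 (Epsilon, w=90) → cum 125
  km 20 (Zeta, w=250) → cum 375  ≥ 312.5 → median here
  km 22 (Delta, w=100) → cum 475
  km 24 (Beta, w=60) → cum 535
  km 32 (Alpha, w=90) → cum 625
Optimal location: km 20.

x = 20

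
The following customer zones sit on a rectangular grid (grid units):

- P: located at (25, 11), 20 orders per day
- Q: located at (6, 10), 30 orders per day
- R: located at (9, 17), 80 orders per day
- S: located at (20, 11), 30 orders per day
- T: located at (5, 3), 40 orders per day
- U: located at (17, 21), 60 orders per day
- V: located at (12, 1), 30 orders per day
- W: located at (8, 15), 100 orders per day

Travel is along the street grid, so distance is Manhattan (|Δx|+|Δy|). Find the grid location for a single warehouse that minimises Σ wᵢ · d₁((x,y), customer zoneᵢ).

Manhattan distance separates: Σwᵢ(|x−xᵢ|+|y−yᵢ|) = Σwᵢ|x−xᵢ| + Σwᵢ|y−yᵢ|, so x and y are optimised independently as 1-D weighted medians.
Total weight W = 390; half = 195.
x-coordinate, sorted with cumulative weight:
  x=5 (T, w=40) cum 40
  x=6 (Q, w=30) cum 70
  x=8 (W, w=100) cum 170
  x=9 (R, w=80) cum 250  ← median
  x=12 (V, w=30) cum 280
  x=17 (U, w=60) cum 340
  x=20 (S, w=30) cum 370
  x=25 (P, w=20) cum 390
⇒ x* = 9
y-coordinate, sorted with cumulative weight:
  y=1 (V, w=30) cum 30
  y=3 (T, w=40) cum 70
  y=10 (Q, w=30) cum 100
  y=11 (P, w=20) cum 120
  y=11 (S, w=30) cum 150
  y=15 (W, w=100) cum 250  ← median
  y=17 (R, w=80) cum 330
  y=21 (U, w=60) cum 390
⇒ y* = 15

(9, 15)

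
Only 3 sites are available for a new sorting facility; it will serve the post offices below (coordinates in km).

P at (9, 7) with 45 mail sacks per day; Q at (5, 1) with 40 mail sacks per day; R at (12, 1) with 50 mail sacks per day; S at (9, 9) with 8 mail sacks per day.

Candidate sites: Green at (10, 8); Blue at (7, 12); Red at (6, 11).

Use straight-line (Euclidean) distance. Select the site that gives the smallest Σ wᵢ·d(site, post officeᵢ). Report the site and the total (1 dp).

Green, total 783.1 km

Total weighted distance at each candidate:
  Green (10, 8): total = 783.1
  Blue (7, 12): total = 1322.5
  Red (6, 11): total = 1238.9
Minimum is at Green with total 783.1 km.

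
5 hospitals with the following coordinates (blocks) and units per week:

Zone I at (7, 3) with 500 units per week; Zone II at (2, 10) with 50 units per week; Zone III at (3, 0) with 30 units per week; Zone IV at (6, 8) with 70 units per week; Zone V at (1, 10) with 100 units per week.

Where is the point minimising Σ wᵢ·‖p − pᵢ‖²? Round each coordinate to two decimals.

The minimiser of Σwᵢ‖p−pᵢ‖² is the weighted centroid p* = (Σwᵢpᵢ)/(Σwᵢ).
Σwᵢ = 750.
Σwᵢxᵢ = 500·7 + 50·2 + 30·3 + 70·6 + 100·1 = 4210.
Σwᵢyᵢ = 500·3 + 50·10 + 30·0 + 70·8 + 100·10 = 3560.
x* = 4210/750 = 5.61, y* = 3560/750 = 4.75.

(5.61, 4.75)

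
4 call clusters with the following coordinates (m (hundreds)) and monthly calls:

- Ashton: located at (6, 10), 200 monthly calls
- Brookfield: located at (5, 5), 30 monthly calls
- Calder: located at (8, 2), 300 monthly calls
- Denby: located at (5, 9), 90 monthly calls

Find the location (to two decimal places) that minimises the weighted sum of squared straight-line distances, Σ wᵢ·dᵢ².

The minimiser of Σwᵢ‖p−pᵢ‖² is the weighted centroid p* = (Σwᵢpᵢ)/(Σwᵢ).
Σwᵢ = 620.
Σwᵢxᵢ = 200·6 + 30·5 + 300·8 + 90·5 = 4200.
Σwᵢyᵢ = 200·10 + 30·5 + 300·2 + 90·9 = 3560.
x* = 4200/620 = 6.77, y* = 3560/620 = 5.74.

(6.77, 5.74)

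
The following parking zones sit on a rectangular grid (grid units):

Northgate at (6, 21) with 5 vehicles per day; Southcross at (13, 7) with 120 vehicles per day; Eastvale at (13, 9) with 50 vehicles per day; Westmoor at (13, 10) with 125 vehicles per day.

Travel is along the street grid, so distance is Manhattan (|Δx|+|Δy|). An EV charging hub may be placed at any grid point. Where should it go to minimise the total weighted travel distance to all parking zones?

Manhattan distance separates: Σwᵢ(|x−xᵢ|+|y−yᵢ|) = Σwᵢ|x−xᵢ| + Σwᵢ|y−yᵢ|, so x and y are optimised independently as 1-D weighted medians.
Total weight W = 300; half = 150.
x-coordinate, sorted with cumulative weight:
  x=6 (Northgate, w=5) cum 5
  x=13 (Southcross, w=120) cum 125
  x=13 (Eastvale, w=50) cum 175  ← median
  x=13 (Westmoor, w=125) cum 300
⇒ x* = 13
y-coordinate, sorted with cumulative weight:
  y=7 (Southcross, w=120) cum 120
  y=9 (Eastvale, w=50) cum 170  ← median
  y=10 (Westmoor, w=125) cum 295
  y=21 (Northgate, w=5) cum 300
⇒ y* = 9

(13, 9)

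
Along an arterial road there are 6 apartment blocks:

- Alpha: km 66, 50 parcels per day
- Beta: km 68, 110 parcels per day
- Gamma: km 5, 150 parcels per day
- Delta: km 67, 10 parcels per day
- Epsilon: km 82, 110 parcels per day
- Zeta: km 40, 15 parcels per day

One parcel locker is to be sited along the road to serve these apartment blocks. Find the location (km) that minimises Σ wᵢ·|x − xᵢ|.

For a sum of weighted absolute distances on a line, the optimum is the weighted median (not the mean). Total weight W = 445; half-weight = 222.5.
Sort by position and accumulate weight:
  km 5 (Gamma, w=150) → cum 150
  km 40 (Zeta, w=15) → cum 165
  km 66 (Alpha, w=50) → cum 215
  km 67 (Delta, w=10) → cum 225  ≥ 222.5 → median here
  km 68 (Beta, w=110) → cum 335
  km 82 (Epsilon, w=110) → cum 445
Optimal location: km 67.

x = 67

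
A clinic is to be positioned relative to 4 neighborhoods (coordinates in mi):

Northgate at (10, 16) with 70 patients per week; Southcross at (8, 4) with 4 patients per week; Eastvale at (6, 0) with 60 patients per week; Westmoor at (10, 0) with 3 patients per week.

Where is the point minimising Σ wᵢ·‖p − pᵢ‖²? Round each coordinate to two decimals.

(8.19, 8.29)

The minimiser of Σwᵢ‖p−pᵢ‖² is the weighted centroid p* = (Σwᵢpᵢ)/(Σwᵢ).
Σwᵢ = 137.
Σwᵢxᵢ = 70·10 + 4·8 + 60·6 + 3·10 = 1122.
Σwᵢyᵢ = 70·16 + 4·4 + 60·0 + 3·0 = 1136.
x* = 1122/137 = 8.19, y* = 1136/137 = 8.29.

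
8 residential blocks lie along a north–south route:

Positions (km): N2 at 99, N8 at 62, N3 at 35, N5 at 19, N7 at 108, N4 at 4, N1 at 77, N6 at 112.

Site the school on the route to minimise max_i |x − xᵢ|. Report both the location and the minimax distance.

location 58, max distance 54

The 1-center on a line is the midpoint of the two extreme points: leftmost at 4, rightmost at 112.
Optimal location = (4 + 112)/2 = 58; maximum distance = (112 − 4)/2 = 54.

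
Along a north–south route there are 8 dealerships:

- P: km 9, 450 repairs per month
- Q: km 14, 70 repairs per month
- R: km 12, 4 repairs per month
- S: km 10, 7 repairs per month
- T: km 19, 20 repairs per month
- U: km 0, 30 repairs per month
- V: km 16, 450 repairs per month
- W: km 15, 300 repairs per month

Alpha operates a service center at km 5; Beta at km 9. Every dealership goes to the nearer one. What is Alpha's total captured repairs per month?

30

The indifferent point is the midpoint (5+9)/2 = 7; dealerships left of it (closer to Alpha at 5) go to Alpha, those right go to Beta.
  U at 0 (w=30) → Alpha
  P at 9 (w=450) → Beta
  S at 10 (w=7) → Beta
  R at 12 (w=4) → Beta
  Q at 14 (w=70) → Beta
  W at 15 (w=300) → Beta
  V at 16 (w=450) → Beta
  T at 19 (w=20) → Beta
Alpha captures 30; Beta captures 1301.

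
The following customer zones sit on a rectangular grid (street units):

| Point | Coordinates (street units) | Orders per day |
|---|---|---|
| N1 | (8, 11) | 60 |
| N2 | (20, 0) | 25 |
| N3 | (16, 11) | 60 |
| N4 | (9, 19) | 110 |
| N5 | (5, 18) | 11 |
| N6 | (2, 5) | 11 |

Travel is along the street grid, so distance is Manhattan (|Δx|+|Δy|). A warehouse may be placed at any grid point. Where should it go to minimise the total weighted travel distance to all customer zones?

(9, 11)

Manhattan distance separates: Σwᵢ(|x−xᵢ|+|y−yᵢ|) = Σwᵢ|x−xᵢ| + Σwᵢ|y−yᵢ|, so x and y are optimised independently as 1-D weighted medians.
Total weight W = 277; half = 138.5.
x-coordinate, sorted with cumulative weight:
  x=2 (N6, w=11) cum 11
  x=5 (N5, w=11) cum 22
  x=8 (N1, w=60) cum 82
  x=9 (N4, w=110) cum 192  ← median
  x=16 (N3, w=60) cum 252
  x=20 (N2, w=25) cum 277
⇒ x* = 9
y-coordinate, sorted with cumulative weight:
  y=0 (N2, w=25) cum 25
  y=5 (N6, w=11) cum 36
  y=11 (N1, w=60) cum 96
  y=11 (N3, w=60) cum 156  ← median
  y=18 (N5, w=11) cum 167
  y=19 (N4, w=110) cum 277
⇒ y* = 11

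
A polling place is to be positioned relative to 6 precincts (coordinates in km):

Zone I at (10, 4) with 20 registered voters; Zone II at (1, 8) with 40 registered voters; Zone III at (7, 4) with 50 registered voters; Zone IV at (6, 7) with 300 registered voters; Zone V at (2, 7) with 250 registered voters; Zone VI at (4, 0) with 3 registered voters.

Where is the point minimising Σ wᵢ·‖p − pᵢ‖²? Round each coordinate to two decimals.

(4.38, 6.71)

The minimiser of Σwᵢ‖p−pᵢ‖² is the weighted centroid p* = (Σwᵢpᵢ)/(Σwᵢ).
Σwᵢ = 663.
Σwᵢxᵢ = 20·10 + 40·1 + 50·7 + 300·6 + 250·2 + 3·4 = 2902.
Σwᵢyᵢ = 20·4 + 40·8 + 50·4 + 300·7 + 250·7 + 3·0 = 4450.
x* = 2902/663 = 4.38, y* = 4450/663 = 6.71.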